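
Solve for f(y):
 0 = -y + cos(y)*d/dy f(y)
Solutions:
 f(y) = C1 + Integral(y/cos(y), y)


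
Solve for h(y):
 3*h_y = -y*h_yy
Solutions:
 h(y) = C1 + C2/y^2


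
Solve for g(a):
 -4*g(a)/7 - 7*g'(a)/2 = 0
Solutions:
 g(a) = C1*exp(-8*a/49)


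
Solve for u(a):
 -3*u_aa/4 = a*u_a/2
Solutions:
 u(a) = C1 + C2*erf(sqrt(3)*a/3)


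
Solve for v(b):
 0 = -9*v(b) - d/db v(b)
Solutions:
 v(b) = C1*exp(-9*b)


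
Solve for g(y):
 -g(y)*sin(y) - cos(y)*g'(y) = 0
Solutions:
 g(y) = C1*cos(y)


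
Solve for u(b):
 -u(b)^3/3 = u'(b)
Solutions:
 u(b) = -sqrt(6)*sqrt(-1/(C1 - b))/2
 u(b) = sqrt(6)*sqrt(-1/(C1 - b))/2


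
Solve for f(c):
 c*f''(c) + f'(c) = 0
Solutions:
 f(c) = C1 + C2*log(c)


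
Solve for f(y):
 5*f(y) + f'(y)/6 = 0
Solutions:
 f(y) = C1*exp(-30*y)


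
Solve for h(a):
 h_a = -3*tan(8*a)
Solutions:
 h(a) = C1 + 3*log(cos(8*a))/8


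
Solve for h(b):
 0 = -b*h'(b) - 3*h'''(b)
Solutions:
 h(b) = C1 + Integral(C2*airyai(-3^(2/3)*b/3) + C3*airybi(-3^(2/3)*b/3), b)


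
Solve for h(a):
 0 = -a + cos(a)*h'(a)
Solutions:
 h(a) = C1 + Integral(a/cos(a), a)


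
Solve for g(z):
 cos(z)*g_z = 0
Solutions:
 g(z) = C1


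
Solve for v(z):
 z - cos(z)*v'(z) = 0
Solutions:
 v(z) = C1 + Integral(z/cos(z), z)


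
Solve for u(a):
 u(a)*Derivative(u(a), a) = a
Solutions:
 u(a) = -sqrt(C1 + a^2)
 u(a) = sqrt(C1 + a^2)


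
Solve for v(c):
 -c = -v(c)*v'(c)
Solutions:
 v(c) = -sqrt(C1 + c^2)
 v(c) = sqrt(C1 + c^2)


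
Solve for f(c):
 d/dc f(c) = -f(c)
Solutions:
 f(c) = C1*exp(-c)


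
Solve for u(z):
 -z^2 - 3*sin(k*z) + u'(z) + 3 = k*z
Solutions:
 u(z) = C1 + k*z^2/2 + z^3/3 - 3*z - 3*cos(k*z)/k


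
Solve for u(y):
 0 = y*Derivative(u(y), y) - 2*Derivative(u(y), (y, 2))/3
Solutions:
 u(y) = C1 + C2*erfi(sqrt(3)*y/2)


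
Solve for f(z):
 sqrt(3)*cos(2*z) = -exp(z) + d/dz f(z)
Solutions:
 f(z) = C1 + exp(z) + sqrt(3)*sin(2*z)/2


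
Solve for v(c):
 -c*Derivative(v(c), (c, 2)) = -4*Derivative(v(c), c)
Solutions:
 v(c) = C1 + C2*c^5


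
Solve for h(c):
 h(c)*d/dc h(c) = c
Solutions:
 h(c) = -sqrt(C1 + c^2)
 h(c) = sqrt(C1 + c^2)


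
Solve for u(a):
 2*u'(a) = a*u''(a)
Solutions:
 u(a) = C1 + C2*a^3


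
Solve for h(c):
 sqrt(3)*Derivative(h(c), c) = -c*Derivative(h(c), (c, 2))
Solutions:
 h(c) = C1 + C2*c^(1 - sqrt(3))


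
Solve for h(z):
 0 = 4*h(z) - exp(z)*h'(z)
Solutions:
 h(z) = C1*exp(-4*exp(-z))


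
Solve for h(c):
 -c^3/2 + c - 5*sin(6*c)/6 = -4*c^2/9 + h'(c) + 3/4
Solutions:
 h(c) = C1 - c^4/8 + 4*c^3/27 + c^2/2 - 3*c/4 + 5*cos(6*c)/36


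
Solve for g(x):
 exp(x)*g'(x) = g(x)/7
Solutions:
 g(x) = C1*exp(-exp(-x)/7)


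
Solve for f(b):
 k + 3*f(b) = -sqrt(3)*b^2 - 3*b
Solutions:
 f(b) = -sqrt(3)*b^2/3 - b - k/3


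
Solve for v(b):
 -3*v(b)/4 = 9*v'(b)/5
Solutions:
 v(b) = C1*exp(-5*b/12)


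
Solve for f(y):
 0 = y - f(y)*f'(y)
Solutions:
 f(y) = -sqrt(C1 + y^2)
 f(y) = sqrt(C1 + y^2)


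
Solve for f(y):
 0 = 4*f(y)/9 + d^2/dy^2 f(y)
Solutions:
 f(y) = C1*sin(2*y/3) + C2*cos(2*y/3)


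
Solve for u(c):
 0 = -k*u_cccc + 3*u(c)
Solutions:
 u(c) = C1*exp(-3^(1/4)*c*(1/k)^(1/4)) + C2*exp(3^(1/4)*c*(1/k)^(1/4)) + C3*exp(-3^(1/4)*I*c*(1/k)^(1/4)) + C4*exp(3^(1/4)*I*c*(1/k)^(1/4))


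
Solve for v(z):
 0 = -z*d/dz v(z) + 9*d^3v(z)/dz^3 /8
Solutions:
 v(z) = C1 + Integral(C2*airyai(2*3^(1/3)*z/3) + C3*airybi(2*3^(1/3)*z/3), z)


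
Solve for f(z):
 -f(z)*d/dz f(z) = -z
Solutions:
 f(z) = -sqrt(C1 + z^2)
 f(z) = sqrt(C1 + z^2)


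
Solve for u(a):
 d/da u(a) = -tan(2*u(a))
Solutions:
 u(a) = -asin(C1*exp(-2*a))/2 + pi/2
 u(a) = asin(C1*exp(-2*a))/2


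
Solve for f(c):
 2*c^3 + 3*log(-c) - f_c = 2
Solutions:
 f(c) = C1 + c^4/2 + 3*c*log(-c) - 5*c


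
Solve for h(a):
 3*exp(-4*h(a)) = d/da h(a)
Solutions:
 h(a) = log(-I*(C1 + 12*a)^(1/4))
 h(a) = log(I*(C1 + 12*a)^(1/4))
 h(a) = log(-(C1 + 12*a)^(1/4))
 h(a) = log(C1 + 12*a)/4


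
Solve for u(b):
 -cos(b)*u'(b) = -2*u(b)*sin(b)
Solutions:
 u(b) = C1/cos(b)^2


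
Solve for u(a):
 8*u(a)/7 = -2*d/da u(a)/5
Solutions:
 u(a) = C1*exp(-20*a/7)


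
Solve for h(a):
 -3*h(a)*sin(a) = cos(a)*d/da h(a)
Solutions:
 h(a) = C1*cos(a)^3


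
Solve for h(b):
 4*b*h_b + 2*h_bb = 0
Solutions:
 h(b) = C1 + C2*erf(b)


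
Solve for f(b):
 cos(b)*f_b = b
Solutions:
 f(b) = C1 + Integral(b/cos(b), b)


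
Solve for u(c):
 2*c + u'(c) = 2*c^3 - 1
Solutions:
 u(c) = C1 + c^4/2 - c^2 - c


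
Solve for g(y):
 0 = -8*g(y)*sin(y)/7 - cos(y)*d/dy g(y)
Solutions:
 g(y) = C1*cos(y)^(8/7)


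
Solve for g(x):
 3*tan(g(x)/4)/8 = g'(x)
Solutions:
 g(x) = -4*asin(C1*exp(3*x/32)) + 4*pi
 g(x) = 4*asin(C1*exp(3*x/32))


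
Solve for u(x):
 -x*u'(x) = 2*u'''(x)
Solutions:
 u(x) = C1 + Integral(C2*airyai(-2^(2/3)*x/2) + C3*airybi(-2^(2/3)*x/2), x)


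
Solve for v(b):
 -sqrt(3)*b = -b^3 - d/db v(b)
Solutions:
 v(b) = C1 - b^4/4 + sqrt(3)*b^2/2


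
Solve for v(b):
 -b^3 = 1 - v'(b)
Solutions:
 v(b) = C1 + b^4/4 + b


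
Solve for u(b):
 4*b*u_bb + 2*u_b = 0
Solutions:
 u(b) = C1 + C2*sqrt(b)


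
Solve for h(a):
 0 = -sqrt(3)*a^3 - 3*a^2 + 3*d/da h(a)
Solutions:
 h(a) = C1 + sqrt(3)*a^4/12 + a^3/3


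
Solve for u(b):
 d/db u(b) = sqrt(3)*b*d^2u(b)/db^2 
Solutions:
 u(b) = C1 + C2*b^(sqrt(3)/3 + 1)


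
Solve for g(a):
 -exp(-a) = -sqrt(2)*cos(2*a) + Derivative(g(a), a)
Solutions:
 g(a) = C1 + sqrt(2)*sin(2*a)/2 + exp(-a)


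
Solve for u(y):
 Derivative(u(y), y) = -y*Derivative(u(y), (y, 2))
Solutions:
 u(y) = C1 + C2*log(y)


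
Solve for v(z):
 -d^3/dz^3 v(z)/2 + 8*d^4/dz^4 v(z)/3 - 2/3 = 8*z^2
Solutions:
 v(z) = C1 + C2*z + C3*z^2 + C4*exp(3*z/16) - 4*z^5/15 - 64*z^4/9 - 4102*z^3/27


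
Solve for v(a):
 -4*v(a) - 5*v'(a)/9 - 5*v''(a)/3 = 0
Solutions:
 v(a) = (C1*sin(sqrt(2135)*a/30) + C2*cos(sqrt(2135)*a/30))*exp(-a/6)


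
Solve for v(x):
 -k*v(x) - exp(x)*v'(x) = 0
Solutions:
 v(x) = C1*exp(k*exp(-x))


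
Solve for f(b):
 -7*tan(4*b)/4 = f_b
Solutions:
 f(b) = C1 + 7*log(cos(4*b))/16


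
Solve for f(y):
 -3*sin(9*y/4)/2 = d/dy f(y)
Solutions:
 f(y) = C1 + 2*cos(9*y/4)/3


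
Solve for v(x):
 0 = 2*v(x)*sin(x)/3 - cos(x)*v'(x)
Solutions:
 v(x) = C1/cos(x)^(2/3)


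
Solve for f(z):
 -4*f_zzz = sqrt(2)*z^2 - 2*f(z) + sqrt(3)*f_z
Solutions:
 f(z) = C1*exp(-z*(-3^(5/6)/(6 + sqrt(sqrt(3) + 36))^(1/3) + 3^(2/3)*(6 + sqrt(sqrt(3) + 36))^(1/3))/12)*sin(z*(3^(1/3)/(6 + sqrt(sqrt(3) + 36))^(1/3) + 3^(1/6)*(6 + sqrt(sqrt(3) + 36))^(1/3))/4) + C2*exp(-z*(-3^(5/6)/(6 + sqrt(sqrt(3) + 36))^(1/3) + 3^(2/3)*(6 + sqrt(sqrt(3) + 36))^(1/3))/12)*cos(z*(3^(1/3)/(6 + sqrt(sqrt(3) + 36))^(1/3) + 3^(1/6)*(6 + sqrt(sqrt(3) + 36))^(1/3))/4) + C3*exp(z*(-3^(5/6)/(6 + sqrt(sqrt(3) + 36))^(1/3) + 3^(2/3)*(6 + sqrt(sqrt(3) + 36))^(1/3))/6) + sqrt(2)*z^2/2 + sqrt(6)*z/2 + 3*sqrt(2)/4


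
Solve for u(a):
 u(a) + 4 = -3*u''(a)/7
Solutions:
 u(a) = C1*sin(sqrt(21)*a/3) + C2*cos(sqrt(21)*a/3) - 4


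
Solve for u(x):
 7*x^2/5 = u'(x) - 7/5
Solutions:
 u(x) = C1 + 7*x^3/15 + 7*x/5


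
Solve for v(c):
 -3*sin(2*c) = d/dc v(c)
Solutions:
 v(c) = C1 + 3*cos(2*c)/2


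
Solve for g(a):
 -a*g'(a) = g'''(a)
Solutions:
 g(a) = C1 + Integral(C2*airyai(-a) + C3*airybi(-a), a)


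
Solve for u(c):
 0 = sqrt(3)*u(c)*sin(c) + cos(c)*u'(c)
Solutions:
 u(c) = C1*cos(c)^(sqrt(3))


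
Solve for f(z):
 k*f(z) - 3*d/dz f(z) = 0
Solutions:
 f(z) = C1*exp(k*z/3)


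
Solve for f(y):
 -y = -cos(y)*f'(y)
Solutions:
 f(y) = C1 + Integral(y/cos(y), y)


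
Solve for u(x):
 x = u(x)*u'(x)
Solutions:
 u(x) = -sqrt(C1 + x^2)
 u(x) = sqrt(C1 + x^2)


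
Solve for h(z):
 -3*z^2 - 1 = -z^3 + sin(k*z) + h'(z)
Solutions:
 h(z) = C1 + z^4/4 - z^3 - z + cos(k*z)/k


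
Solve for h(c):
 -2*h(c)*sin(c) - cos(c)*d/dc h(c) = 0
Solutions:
 h(c) = C1*cos(c)^2


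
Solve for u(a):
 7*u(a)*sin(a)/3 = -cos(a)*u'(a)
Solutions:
 u(a) = C1*cos(a)^(7/3)


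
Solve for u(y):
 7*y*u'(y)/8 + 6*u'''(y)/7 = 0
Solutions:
 u(y) = C1 + Integral(C2*airyai(-42^(2/3)*y/12) + C3*airybi(-42^(2/3)*y/12), y)


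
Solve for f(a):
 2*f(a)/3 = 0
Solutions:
 f(a) = 0


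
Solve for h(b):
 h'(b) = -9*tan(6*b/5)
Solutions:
 h(b) = C1 + 15*log(cos(6*b/5))/2


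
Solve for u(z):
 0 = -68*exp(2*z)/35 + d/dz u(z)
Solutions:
 u(z) = C1 + 34*exp(2*z)/35


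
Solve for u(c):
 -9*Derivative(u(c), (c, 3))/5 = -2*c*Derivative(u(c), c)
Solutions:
 u(c) = C1 + Integral(C2*airyai(30^(1/3)*c/3) + C3*airybi(30^(1/3)*c/3), c)


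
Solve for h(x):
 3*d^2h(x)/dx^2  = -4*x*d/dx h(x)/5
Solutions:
 h(x) = C1 + C2*erf(sqrt(30)*x/15)


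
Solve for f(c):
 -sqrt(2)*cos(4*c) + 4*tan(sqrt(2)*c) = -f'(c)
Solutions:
 f(c) = C1 + 2*sqrt(2)*log(cos(sqrt(2)*c)) + sqrt(2)*sin(4*c)/4


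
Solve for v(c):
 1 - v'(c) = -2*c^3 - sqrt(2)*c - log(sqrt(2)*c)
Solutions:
 v(c) = C1 + c^4/2 + sqrt(2)*c^2/2 + c*log(c) + c*log(2)/2


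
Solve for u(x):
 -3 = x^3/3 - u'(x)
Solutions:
 u(x) = C1 + x^4/12 + 3*x


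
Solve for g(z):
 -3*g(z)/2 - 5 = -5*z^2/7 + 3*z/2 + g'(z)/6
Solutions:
 g(z) = C1*exp(-9*z) + 10*z^2/21 - 209*z/189 - 5461/1701


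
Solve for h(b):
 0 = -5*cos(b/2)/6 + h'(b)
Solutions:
 h(b) = C1 + 5*sin(b/2)/3


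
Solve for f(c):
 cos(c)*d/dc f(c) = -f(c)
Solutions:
 f(c) = C1*sqrt(sin(c) - 1)/sqrt(sin(c) + 1)


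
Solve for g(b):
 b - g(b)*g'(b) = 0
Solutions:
 g(b) = -sqrt(C1 + b^2)
 g(b) = sqrt(C1 + b^2)


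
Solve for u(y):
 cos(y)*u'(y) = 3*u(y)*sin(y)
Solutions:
 u(y) = C1/cos(y)^3


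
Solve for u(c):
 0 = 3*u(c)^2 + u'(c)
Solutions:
 u(c) = 1/(C1 + 3*c)


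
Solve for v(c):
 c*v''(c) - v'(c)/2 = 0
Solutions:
 v(c) = C1 + C2*c^(3/2)


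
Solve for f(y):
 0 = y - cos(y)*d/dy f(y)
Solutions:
 f(y) = C1 + Integral(y/cos(y), y)


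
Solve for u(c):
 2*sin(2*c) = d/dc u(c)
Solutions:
 u(c) = C1 - cos(2*c)


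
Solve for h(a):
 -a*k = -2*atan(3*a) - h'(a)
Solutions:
 h(a) = C1 + a^2*k/2 - 2*a*atan(3*a) + log(9*a^2 + 1)/3


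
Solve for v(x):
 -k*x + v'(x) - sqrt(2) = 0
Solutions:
 v(x) = C1 + k*x^2/2 + sqrt(2)*x


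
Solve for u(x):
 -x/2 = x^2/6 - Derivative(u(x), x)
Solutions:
 u(x) = C1 + x^3/18 + x^2/4


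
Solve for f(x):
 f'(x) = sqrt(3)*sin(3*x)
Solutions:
 f(x) = C1 - sqrt(3)*cos(3*x)/3


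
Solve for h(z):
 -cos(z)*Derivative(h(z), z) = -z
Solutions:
 h(z) = C1 + Integral(z/cos(z), z)


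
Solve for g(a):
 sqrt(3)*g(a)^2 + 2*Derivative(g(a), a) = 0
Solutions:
 g(a) = 2/(C1 + sqrt(3)*a)


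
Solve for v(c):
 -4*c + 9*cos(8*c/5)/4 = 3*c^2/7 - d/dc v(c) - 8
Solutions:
 v(c) = C1 + c^3/7 + 2*c^2 - 8*c - 45*sin(8*c/5)/32


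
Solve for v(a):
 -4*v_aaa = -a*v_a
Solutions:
 v(a) = C1 + Integral(C2*airyai(2^(1/3)*a/2) + C3*airybi(2^(1/3)*a/2), a)


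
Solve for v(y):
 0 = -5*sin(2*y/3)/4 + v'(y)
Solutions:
 v(y) = C1 - 15*cos(2*y/3)/8


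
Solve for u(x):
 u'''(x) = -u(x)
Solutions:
 u(x) = C3*exp(-x) + (C1*sin(sqrt(3)*x/2) + C2*cos(sqrt(3)*x/2))*exp(x/2)


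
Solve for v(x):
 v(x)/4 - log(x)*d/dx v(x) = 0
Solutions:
 v(x) = C1*exp(li(x)/4)


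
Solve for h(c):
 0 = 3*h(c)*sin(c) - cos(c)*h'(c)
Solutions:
 h(c) = C1/cos(c)^3


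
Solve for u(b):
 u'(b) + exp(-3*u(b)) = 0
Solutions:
 u(b) = log(C1 - 3*b)/3
 u(b) = log((-3^(1/3) - 3^(5/6)*I)*(C1 - b)^(1/3)/2)
 u(b) = log((-3^(1/3) + 3^(5/6)*I)*(C1 - b)^(1/3)/2)


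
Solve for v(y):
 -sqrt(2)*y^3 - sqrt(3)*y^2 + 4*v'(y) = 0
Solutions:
 v(y) = C1 + sqrt(2)*y^4/16 + sqrt(3)*y^3/12


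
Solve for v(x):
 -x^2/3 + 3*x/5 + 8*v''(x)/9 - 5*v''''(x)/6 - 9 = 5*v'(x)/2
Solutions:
 v(x) = C1 + C2*exp(x*(32*50^(1/3)/(sqrt(4018705) + 2025)^(1/3) + 20^(1/3)*(sqrt(4018705) + 2025)^(1/3))/60)*sin(sqrt(3)*x*(-20^(1/3)*(sqrt(4018705) + 2025)^(1/3) + 32*50^(1/3)/(sqrt(4018705) + 2025)^(1/3))/60) + C3*exp(x*(32*50^(1/3)/(sqrt(4018705) + 2025)^(1/3) + 20^(1/3)*(sqrt(4018705) + 2025)^(1/3))/60)*cos(sqrt(3)*x*(-20^(1/3)*(sqrt(4018705) + 2025)^(1/3) + 32*50^(1/3)/(sqrt(4018705) + 2025)^(1/3))/60) + C4*exp(-x*(32*50^(1/3)/(sqrt(4018705) + 2025)^(1/3) + 20^(1/3)*(sqrt(4018705) + 2025)^(1/3))/30) - 2*x^3/45 + 49*x^2/675 - 107782*x/30375


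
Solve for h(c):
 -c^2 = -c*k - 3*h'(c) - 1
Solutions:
 h(c) = C1 + c^3/9 - c^2*k/6 - c/3


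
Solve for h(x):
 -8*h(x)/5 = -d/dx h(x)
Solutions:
 h(x) = C1*exp(8*x/5)


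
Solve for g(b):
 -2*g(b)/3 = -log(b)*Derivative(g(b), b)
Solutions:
 g(b) = C1*exp(2*li(b)/3)


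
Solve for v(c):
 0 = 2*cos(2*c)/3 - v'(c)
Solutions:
 v(c) = C1 + sin(2*c)/3


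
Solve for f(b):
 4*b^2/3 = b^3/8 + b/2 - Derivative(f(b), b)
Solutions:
 f(b) = C1 + b^4/32 - 4*b^3/9 + b^2/4


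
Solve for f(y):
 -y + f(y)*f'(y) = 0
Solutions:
 f(y) = -sqrt(C1 + y^2)
 f(y) = sqrt(C1 + y^2)


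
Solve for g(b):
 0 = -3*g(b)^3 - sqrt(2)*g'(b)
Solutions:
 g(b) = -sqrt(-1/(C1 - 3*sqrt(2)*b))
 g(b) = sqrt(-1/(C1 - 3*sqrt(2)*b))


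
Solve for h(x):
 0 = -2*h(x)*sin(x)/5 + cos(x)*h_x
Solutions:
 h(x) = C1/cos(x)^(2/5)


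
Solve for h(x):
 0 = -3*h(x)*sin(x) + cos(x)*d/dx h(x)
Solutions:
 h(x) = C1/cos(x)^3


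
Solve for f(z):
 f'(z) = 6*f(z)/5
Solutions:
 f(z) = C1*exp(6*z/5)


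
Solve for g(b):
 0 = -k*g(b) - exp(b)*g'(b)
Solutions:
 g(b) = C1*exp(k*exp(-b))


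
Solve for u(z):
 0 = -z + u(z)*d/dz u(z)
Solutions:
 u(z) = -sqrt(C1 + z^2)
 u(z) = sqrt(C1 + z^2)


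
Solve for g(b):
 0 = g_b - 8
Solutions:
 g(b) = C1 + 8*b


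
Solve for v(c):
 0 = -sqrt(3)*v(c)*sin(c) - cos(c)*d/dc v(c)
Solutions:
 v(c) = C1*cos(c)^(sqrt(3))


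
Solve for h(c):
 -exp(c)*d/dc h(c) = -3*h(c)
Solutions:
 h(c) = C1*exp(-3*exp(-c))


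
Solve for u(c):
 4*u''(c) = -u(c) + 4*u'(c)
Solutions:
 u(c) = (C1 + C2*c)*exp(c/2)


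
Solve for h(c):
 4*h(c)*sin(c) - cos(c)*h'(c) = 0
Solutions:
 h(c) = C1/cos(c)^4


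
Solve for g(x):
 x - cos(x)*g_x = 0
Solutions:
 g(x) = C1 + Integral(x/cos(x), x)


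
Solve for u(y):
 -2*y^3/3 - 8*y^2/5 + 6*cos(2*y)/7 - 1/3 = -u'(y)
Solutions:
 u(y) = C1 + y^4/6 + 8*y^3/15 + y/3 - 3*sin(2*y)/7


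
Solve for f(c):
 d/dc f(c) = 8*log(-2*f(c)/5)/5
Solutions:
 -5*Integral(1/(log(-_y) - log(5) + log(2)), (_y, f(c)))/8 = C1 - c


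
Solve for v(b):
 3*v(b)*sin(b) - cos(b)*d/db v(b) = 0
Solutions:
 v(b) = C1/cos(b)^3


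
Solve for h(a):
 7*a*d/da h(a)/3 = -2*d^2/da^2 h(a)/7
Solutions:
 h(a) = C1 + C2*erf(7*sqrt(3)*a/6)


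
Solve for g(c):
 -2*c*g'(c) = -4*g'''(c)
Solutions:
 g(c) = C1 + Integral(C2*airyai(2^(2/3)*c/2) + C3*airybi(2^(2/3)*c/2), c)


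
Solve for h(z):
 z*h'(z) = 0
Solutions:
 h(z) = C1


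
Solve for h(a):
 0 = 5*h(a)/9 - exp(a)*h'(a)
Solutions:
 h(a) = C1*exp(-5*exp(-a)/9)


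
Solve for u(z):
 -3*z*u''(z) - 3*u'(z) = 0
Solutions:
 u(z) = C1 + C2*log(z)


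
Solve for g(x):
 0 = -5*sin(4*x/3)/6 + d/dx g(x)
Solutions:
 g(x) = C1 - 5*cos(4*x/3)/8


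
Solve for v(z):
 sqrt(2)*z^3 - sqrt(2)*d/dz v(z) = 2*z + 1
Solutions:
 v(z) = C1 + z^4/4 - sqrt(2)*z^2/2 - sqrt(2)*z/2


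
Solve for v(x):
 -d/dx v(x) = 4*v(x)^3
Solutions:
 v(x) = -sqrt(2)*sqrt(-1/(C1 - 4*x))/2
 v(x) = sqrt(2)*sqrt(-1/(C1 - 4*x))/2


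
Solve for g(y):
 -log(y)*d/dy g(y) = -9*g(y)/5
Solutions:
 g(y) = C1*exp(9*li(y)/5)


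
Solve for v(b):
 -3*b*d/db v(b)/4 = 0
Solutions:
 v(b) = C1


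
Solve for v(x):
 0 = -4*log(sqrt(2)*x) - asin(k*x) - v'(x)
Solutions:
 v(x) = C1 - 4*x*log(x) - 2*x*log(2) + 4*x - Piecewise((x*asin(k*x) + sqrt(-k^2*x^2 + 1)/k, Ne(k, 0)), (0, True))


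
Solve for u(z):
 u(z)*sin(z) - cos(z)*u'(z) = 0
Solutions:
 u(z) = C1/cos(z)


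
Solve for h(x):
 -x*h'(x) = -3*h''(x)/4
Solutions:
 h(x) = C1 + C2*erfi(sqrt(6)*x/3)


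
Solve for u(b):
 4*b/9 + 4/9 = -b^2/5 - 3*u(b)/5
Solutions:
 u(b) = -b^2/3 - 20*b/27 - 20/27


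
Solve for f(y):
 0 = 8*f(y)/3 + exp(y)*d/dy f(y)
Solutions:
 f(y) = C1*exp(8*exp(-y)/3)


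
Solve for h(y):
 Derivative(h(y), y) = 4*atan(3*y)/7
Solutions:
 h(y) = C1 + 4*y*atan(3*y)/7 - 2*log(9*y^2 + 1)/21


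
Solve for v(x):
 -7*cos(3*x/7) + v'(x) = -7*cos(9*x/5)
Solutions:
 v(x) = C1 + 49*sin(3*x/7)/3 - 35*sin(9*x/5)/9


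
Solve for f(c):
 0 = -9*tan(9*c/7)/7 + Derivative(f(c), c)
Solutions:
 f(c) = C1 - log(cos(9*c/7))


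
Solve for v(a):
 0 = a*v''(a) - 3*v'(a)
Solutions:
 v(a) = C1 + C2*a^4


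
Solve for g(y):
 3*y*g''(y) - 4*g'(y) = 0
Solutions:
 g(y) = C1 + C2*y^(7/3)


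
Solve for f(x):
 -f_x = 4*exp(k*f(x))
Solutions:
 f(x) = Piecewise((log(1/(C1*k + 4*k*x))/k, Ne(k, 0)), (nan, True))
 f(x) = Piecewise((C1 - 4*x, Eq(k, 0)), (nan, True))


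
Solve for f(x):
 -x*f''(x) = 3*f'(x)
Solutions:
 f(x) = C1 + C2/x^2


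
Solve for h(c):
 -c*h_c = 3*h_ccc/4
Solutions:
 h(c) = C1 + Integral(C2*airyai(-6^(2/3)*c/3) + C3*airybi(-6^(2/3)*c/3), c)


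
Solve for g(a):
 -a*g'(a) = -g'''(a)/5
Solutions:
 g(a) = C1 + Integral(C2*airyai(5^(1/3)*a) + C3*airybi(5^(1/3)*a), a)


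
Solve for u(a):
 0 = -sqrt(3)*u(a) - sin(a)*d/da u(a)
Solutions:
 u(a) = C1*(cos(a) + 1)^(sqrt(3)/2)/(cos(a) - 1)^(sqrt(3)/2)


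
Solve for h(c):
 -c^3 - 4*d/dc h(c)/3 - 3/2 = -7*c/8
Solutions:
 h(c) = C1 - 3*c^4/16 + 21*c^2/64 - 9*c/8


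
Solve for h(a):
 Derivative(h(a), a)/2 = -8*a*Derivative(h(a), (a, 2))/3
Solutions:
 h(a) = C1 + C2*a^(13/16)


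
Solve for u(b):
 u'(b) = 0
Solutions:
 u(b) = C1


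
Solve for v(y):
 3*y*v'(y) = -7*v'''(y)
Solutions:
 v(y) = C1 + Integral(C2*airyai(-3^(1/3)*7^(2/3)*y/7) + C3*airybi(-3^(1/3)*7^(2/3)*y/7), y)


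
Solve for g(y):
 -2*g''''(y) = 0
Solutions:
 g(y) = C1 + C2*y + C3*y^2 + C4*y^3


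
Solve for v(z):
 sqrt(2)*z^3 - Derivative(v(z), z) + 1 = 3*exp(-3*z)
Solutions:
 v(z) = C1 + sqrt(2)*z^4/4 + z + exp(-3*z)


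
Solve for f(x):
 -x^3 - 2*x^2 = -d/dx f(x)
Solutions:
 f(x) = C1 + x^4/4 + 2*x^3/3


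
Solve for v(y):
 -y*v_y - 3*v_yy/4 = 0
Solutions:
 v(y) = C1 + C2*erf(sqrt(6)*y/3)


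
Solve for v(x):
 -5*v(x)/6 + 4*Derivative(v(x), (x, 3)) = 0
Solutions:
 v(x) = C3*exp(3^(2/3)*5^(1/3)*x/6) + (C1*sin(3^(1/6)*5^(1/3)*x/4) + C2*cos(3^(1/6)*5^(1/3)*x/4))*exp(-3^(2/3)*5^(1/3)*x/12)


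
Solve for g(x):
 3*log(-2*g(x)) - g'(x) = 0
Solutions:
 -Integral(1/(log(-_y) + log(2)), (_y, g(x)))/3 = C1 - x


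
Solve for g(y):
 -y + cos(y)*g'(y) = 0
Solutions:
 g(y) = C1 + Integral(y/cos(y), y)


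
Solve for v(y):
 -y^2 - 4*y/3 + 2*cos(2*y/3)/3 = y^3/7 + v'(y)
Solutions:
 v(y) = C1 - y^4/28 - y^3/3 - 2*y^2/3 + sin(2*y/3)


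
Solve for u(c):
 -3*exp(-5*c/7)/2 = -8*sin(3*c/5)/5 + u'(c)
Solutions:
 u(c) = C1 - 8*cos(3*c/5)/3 + 21*exp(-5*c/7)/10


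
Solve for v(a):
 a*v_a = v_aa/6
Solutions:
 v(a) = C1 + C2*erfi(sqrt(3)*a)


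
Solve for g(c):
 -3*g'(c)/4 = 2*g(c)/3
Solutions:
 g(c) = C1*exp(-8*c/9)


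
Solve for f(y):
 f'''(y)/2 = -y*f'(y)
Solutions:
 f(y) = C1 + Integral(C2*airyai(-2^(1/3)*y) + C3*airybi(-2^(1/3)*y), y)


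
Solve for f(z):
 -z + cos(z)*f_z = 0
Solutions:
 f(z) = C1 + Integral(z/cos(z), z)


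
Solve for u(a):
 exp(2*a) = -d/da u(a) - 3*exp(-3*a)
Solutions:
 u(a) = C1 - exp(2*a)/2 + exp(-3*a)


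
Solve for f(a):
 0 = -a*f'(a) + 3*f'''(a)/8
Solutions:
 f(a) = C1 + Integral(C2*airyai(2*3^(2/3)*a/3) + C3*airybi(2*3^(2/3)*a/3), a)


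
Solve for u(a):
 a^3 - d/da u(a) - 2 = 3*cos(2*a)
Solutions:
 u(a) = C1 + a^4/4 - 2*a - 3*sin(2*a)/2


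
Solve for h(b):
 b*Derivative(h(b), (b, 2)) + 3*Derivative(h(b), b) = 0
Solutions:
 h(b) = C1 + C2/b^2


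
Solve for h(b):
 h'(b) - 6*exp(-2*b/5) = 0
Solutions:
 h(b) = C1 - 15*exp(-2*b/5)


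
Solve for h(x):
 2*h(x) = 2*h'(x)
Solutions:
 h(x) = C1*exp(x)


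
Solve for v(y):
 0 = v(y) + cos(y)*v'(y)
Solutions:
 v(y) = C1*sqrt(sin(y) - 1)/sqrt(sin(y) + 1)


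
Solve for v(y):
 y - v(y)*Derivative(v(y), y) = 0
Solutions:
 v(y) = -sqrt(C1 + y^2)
 v(y) = sqrt(C1 + y^2)


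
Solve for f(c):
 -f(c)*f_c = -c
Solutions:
 f(c) = -sqrt(C1 + c^2)
 f(c) = sqrt(C1 + c^2)


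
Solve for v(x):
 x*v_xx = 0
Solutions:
 v(x) = C1 + C2*x


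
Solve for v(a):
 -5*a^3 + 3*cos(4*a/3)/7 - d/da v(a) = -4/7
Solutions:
 v(a) = C1 - 5*a^4/4 + 4*a/7 + 9*sin(4*a/3)/28


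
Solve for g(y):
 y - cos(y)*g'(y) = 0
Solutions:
 g(y) = C1 + Integral(y/cos(y), y)


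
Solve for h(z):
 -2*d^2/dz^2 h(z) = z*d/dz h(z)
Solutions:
 h(z) = C1 + C2*erf(z/2)


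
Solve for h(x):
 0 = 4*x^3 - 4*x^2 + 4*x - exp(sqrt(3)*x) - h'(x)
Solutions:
 h(x) = C1 + x^4 - 4*x^3/3 + 2*x^2 - sqrt(3)*exp(sqrt(3)*x)/3


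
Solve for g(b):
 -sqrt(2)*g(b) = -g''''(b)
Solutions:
 g(b) = C1*exp(-2^(1/8)*b) + C2*exp(2^(1/8)*b) + C3*sin(2^(1/8)*b) + C4*cos(2^(1/8)*b)


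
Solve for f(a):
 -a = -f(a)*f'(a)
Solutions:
 f(a) = -sqrt(C1 + a^2)
 f(a) = sqrt(C1 + a^2)


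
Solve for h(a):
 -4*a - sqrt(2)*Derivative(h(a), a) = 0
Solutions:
 h(a) = C1 - sqrt(2)*a^2


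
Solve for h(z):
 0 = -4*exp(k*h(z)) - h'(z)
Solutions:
 h(z) = Piecewise((log(1/(C1*k + 4*k*z))/k, Ne(k, 0)), (nan, True))
 h(z) = Piecewise((C1 - 4*z, Eq(k, 0)), (nan, True))


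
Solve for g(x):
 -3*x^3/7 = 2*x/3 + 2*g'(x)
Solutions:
 g(x) = C1 - 3*x^4/56 - x^2/6


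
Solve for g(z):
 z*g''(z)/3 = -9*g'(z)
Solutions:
 g(z) = C1 + C2/z^26


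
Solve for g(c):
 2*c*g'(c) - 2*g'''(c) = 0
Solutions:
 g(c) = C1 + Integral(C2*airyai(c) + C3*airybi(c), c)


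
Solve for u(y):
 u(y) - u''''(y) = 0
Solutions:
 u(y) = C1*exp(-y) + C2*exp(y) + C3*sin(y) + C4*cos(y)


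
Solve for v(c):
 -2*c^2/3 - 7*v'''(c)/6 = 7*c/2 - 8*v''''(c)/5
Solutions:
 v(c) = C1 + C2*c + C3*c^2 + C4*exp(35*c/48) - c^5/105 - 373*c^4/1960 - 8952*c^3/8575


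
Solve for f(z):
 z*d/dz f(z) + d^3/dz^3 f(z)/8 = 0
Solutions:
 f(z) = C1 + Integral(C2*airyai(-2*z) + C3*airybi(-2*z), z)


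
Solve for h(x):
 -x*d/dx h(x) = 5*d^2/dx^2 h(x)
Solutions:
 h(x) = C1 + C2*erf(sqrt(10)*x/10)


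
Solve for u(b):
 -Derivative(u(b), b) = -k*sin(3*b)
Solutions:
 u(b) = C1 - k*cos(3*b)/3


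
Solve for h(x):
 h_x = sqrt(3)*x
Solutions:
 h(x) = C1 + sqrt(3)*x^2/2


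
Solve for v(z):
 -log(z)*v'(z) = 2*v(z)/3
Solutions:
 v(z) = C1*exp(-2*li(z)/3)


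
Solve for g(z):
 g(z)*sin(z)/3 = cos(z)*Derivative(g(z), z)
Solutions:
 g(z) = C1/cos(z)^(1/3)


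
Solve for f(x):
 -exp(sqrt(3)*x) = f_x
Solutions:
 f(x) = C1 - sqrt(3)*exp(sqrt(3)*x)/3


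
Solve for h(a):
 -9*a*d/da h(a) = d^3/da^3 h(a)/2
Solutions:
 h(a) = C1 + Integral(C2*airyai(-18^(1/3)*a) + C3*airybi(-18^(1/3)*a), a)


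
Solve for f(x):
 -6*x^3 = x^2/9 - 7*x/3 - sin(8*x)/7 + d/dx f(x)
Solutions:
 f(x) = C1 - 3*x^4/2 - x^3/27 + 7*x^2/6 - cos(8*x)/56


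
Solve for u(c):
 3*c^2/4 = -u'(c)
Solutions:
 u(c) = C1 - c^3/4


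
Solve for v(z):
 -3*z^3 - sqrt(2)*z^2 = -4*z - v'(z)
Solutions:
 v(z) = C1 + 3*z^4/4 + sqrt(2)*z^3/3 - 2*z^2


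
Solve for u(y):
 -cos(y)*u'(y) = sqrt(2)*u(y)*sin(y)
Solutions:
 u(y) = C1*cos(y)^(sqrt(2))


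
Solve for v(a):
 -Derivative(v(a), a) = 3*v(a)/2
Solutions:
 v(a) = C1*exp(-3*a/2)


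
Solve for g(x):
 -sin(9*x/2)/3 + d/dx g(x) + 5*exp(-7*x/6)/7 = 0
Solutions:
 g(x) = C1 - 2*cos(9*x/2)/27 + 30*exp(-7*x/6)/49


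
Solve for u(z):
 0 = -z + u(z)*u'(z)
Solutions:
 u(z) = -sqrt(C1 + z^2)
 u(z) = sqrt(C1 + z^2)


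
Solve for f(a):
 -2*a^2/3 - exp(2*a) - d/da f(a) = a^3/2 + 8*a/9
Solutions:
 f(a) = C1 - a^4/8 - 2*a^3/9 - 4*a^2/9 - exp(2*a)/2


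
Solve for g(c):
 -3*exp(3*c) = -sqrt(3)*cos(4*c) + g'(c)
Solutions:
 g(c) = C1 - exp(3*c) + sqrt(3)*sin(4*c)/4


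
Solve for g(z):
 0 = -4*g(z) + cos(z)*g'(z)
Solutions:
 g(z) = C1*(sin(z)^2 + 2*sin(z) + 1)/(sin(z)^2 - 2*sin(z) + 1)


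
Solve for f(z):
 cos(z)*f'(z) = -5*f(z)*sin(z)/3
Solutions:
 f(z) = C1*cos(z)^(5/3)


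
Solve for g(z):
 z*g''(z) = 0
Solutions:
 g(z) = C1 + C2*z


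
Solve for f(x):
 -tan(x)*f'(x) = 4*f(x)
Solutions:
 f(x) = C1/sin(x)^4


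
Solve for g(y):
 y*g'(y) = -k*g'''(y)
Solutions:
 g(y) = C1 + Integral(C2*airyai(y*(-1/k)^(1/3)) + C3*airybi(y*(-1/k)^(1/3)), y)


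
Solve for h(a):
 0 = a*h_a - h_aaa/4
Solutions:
 h(a) = C1 + Integral(C2*airyai(2^(2/3)*a) + C3*airybi(2^(2/3)*a), a)


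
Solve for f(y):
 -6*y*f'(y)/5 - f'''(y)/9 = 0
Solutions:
 f(y) = C1 + Integral(C2*airyai(-3*2^(1/3)*5^(2/3)*y/5) + C3*airybi(-3*2^(1/3)*5^(2/3)*y/5), y)


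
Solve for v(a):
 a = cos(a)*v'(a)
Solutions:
 v(a) = C1 + Integral(a/cos(a), a)


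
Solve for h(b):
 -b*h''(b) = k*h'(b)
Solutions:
 h(b) = C1 + b^(1 - re(k))*(C2*sin(log(b)*Abs(im(k))) + C3*cos(log(b)*im(k)))


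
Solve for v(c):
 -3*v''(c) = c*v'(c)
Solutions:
 v(c) = C1 + C2*erf(sqrt(6)*c/6)


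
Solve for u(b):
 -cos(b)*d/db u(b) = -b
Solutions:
 u(b) = C1 + Integral(b/cos(b), b)


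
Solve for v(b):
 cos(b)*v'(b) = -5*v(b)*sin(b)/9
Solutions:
 v(b) = C1*cos(b)^(5/9)


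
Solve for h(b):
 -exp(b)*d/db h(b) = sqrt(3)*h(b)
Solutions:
 h(b) = C1*exp(sqrt(3)*exp(-b))


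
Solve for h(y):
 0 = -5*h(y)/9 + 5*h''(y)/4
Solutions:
 h(y) = C1*exp(-2*y/3) + C2*exp(2*y/3)


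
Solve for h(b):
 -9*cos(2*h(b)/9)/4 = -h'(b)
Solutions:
 -9*b/4 - 9*log(sin(2*h(b)/9) - 1)/4 + 9*log(sin(2*h(b)/9) + 1)/4 = C1


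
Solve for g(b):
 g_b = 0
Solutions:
 g(b) = C1


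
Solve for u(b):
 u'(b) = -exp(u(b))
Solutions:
 u(b) = log(1/(C1 + b))


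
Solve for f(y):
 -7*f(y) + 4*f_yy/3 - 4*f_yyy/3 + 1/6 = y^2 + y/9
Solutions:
 f(y) = C1*exp(y*(4/(9*sqrt(3857) + 559)^(1/3) + 4 + (9*sqrt(3857) + 559)^(1/3))/12)*sin(sqrt(3)*y*(-(9*sqrt(3857) + 559)^(1/3) + 4/(9*sqrt(3857) + 559)^(1/3))/12) + C2*exp(y*(4/(9*sqrt(3857) + 559)^(1/3) + 4 + (9*sqrt(3857) + 559)^(1/3))/12)*cos(sqrt(3)*y*(-(9*sqrt(3857) + 559)^(1/3) + 4/(9*sqrt(3857) + 559)^(1/3))/12) + C3*exp(y*(-(9*sqrt(3857) + 559)^(1/3) - 4/(9*sqrt(3857) + 559)^(1/3) + 2)/6) - y^2/7 - y/63 - 3/98


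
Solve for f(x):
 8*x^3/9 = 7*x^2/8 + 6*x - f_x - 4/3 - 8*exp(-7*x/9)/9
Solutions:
 f(x) = C1 - 2*x^4/9 + 7*x^3/24 + 3*x^2 - 4*x/3 + 8*exp(-7*x/9)/7


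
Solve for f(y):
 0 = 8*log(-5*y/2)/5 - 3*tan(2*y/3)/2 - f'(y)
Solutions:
 f(y) = C1 + 8*y*log(-y)/5 - 8*y/5 - 8*y*log(2)/5 + 8*y*log(5)/5 + 9*log(cos(2*y/3))/4


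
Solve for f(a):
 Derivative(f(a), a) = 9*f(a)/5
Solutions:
 f(a) = C1*exp(9*a/5)


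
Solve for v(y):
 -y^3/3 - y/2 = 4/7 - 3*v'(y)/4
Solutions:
 v(y) = C1 + y^4/9 + y^2/3 + 16*y/21


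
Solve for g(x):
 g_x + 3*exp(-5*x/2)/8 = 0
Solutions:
 g(x) = C1 + 3*exp(-5*x/2)/20


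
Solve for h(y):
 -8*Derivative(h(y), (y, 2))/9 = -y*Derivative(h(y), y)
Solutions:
 h(y) = C1 + C2*erfi(3*y/4)


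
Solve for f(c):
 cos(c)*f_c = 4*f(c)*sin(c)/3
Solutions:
 f(c) = C1/cos(c)^(4/3)


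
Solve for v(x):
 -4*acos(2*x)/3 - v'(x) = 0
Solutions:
 v(x) = C1 - 4*x*acos(2*x)/3 + 2*sqrt(1 - 4*x^2)/3


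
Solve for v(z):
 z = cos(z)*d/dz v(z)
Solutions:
 v(z) = C1 + Integral(z/cos(z), z)


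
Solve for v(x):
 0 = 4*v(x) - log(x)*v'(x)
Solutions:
 v(x) = C1*exp(4*li(x))


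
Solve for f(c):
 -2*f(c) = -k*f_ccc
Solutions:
 f(c) = C1*exp(2^(1/3)*c*(1/k)^(1/3)) + C2*exp(2^(1/3)*c*(-1 + sqrt(3)*I)*(1/k)^(1/3)/2) + C3*exp(-2^(1/3)*c*(1 + sqrt(3)*I)*(1/k)^(1/3)/2)


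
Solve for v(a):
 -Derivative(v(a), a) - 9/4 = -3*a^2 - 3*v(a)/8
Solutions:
 v(a) = C1*exp(3*a/8) - 8*a^2 - 128*a/3 - 970/9


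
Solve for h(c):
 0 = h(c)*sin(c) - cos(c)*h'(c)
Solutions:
 h(c) = C1/cos(c)


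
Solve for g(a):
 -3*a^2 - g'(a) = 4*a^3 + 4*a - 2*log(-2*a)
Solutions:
 g(a) = C1 - a^4 - a^3 - 2*a^2 + 2*a*log(-a) + 2*a*(-1 + log(2))


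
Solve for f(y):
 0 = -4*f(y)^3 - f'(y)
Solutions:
 f(y) = -sqrt(2)*sqrt(-1/(C1 - 4*y))/2
 f(y) = sqrt(2)*sqrt(-1/(C1 - 4*y))/2


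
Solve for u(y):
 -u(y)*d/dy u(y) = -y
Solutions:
 u(y) = -sqrt(C1 + y^2)
 u(y) = sqrt(C1 + y^2)


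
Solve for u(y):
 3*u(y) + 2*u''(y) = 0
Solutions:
 u(y) = C1*sin(sqrt(6)*y/2) + C2*cos(sqrt(6)*y/2)


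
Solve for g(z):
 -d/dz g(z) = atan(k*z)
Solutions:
 g(z) = C1 - Piecewise((z*atan(k*z) - log(k^2*z^2 + 1)/(2*k), Ne(k, 0)), (0, True))


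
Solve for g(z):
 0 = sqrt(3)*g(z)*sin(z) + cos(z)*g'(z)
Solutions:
 g(z) = C1*cos(z)^(sqrt(3))


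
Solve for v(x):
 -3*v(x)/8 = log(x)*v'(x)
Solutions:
 v(x) = C1*exp(-3*li(x)/8)


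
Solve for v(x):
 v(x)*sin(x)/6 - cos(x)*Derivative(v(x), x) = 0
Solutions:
 v(x) = C1/cos(x)^(1/6)


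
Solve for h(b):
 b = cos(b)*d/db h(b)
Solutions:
 h(b) = C1 + Integral(b/cos(b), b)


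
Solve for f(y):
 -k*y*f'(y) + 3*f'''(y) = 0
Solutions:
 f(y) = C1 + Integral(C2*airyai(3^(2/3)*k^(1/3)*y/3) + C3*airybi(3^(2/3)*k^(1/3)*y/3), y)


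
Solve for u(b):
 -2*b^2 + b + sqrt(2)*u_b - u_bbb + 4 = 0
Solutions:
 u(b) = C1 + C2*exp(-2^(1/4)*b) + C3*exp(2^(1/4)*b) + sqrt(2)*b^3/3 - sqrt(2)*b^2/4 - 2*sqrt(2)*b + 2*b


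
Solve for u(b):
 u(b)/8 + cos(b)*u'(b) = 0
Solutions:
 u(b) = C1*(sin(b) - 1)^(1/16)/(sin(b) + 1)^(1/16)


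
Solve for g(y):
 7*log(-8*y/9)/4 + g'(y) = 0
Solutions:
 g(y) = C1 - 7*y*log(-y)/4 + 7*y*(-3*log(2) + 1 + 2*log(3))/4


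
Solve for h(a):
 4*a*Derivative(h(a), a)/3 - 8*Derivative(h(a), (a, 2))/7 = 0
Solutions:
 h(a) = C1 + C2*erfi(sqrt(21)*a/6)


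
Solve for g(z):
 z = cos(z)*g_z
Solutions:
 g(z) = C1 + Integral(z/cos(z), z)


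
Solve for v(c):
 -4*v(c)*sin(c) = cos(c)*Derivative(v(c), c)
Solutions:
 v(c) = C1*cos(c)^4


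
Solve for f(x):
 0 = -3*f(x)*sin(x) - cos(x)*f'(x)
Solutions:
 f(x) = C1*cos(x)^3


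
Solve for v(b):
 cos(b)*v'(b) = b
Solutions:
 v(b) = C1 + Integral(b/cos(b), b)


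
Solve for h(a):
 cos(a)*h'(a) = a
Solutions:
 h(a) = C1 + Integral(a/cos(a), a)


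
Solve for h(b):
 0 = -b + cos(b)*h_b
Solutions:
 h(b) = C1 + Integral(b/cos(b), b)


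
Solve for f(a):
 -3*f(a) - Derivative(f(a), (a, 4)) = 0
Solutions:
 f(a) = (C1*sin(sqrt(2)*3^(1/4)*a/2) + C2*cos(sqrt(2)*3^(1/4)*a/2))*exp(-sqrt(2)*3^(1/4)*a/2) + (C3*sin(sqrt(2)*3^(1/4)*a/2) + C4*cos(sqrt(2)*3^(1/4)*a/2))*exp(sqrt(2)*3^(1/4)*a/2)


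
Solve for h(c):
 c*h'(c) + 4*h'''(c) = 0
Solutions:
 h(c) = C1 + Integral(C2*airyai(-2^(1/3)*c/2) + C3*airybi(-2^(1/3)*c/2), c)


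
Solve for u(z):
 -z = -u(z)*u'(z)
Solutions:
 u(z) = -sqrt(C1 + z^2)
 u(z) = sqrt(C1 + z^2)


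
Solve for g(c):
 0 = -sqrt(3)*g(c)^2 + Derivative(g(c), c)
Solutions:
 g(c) = -1/(C1 + sqrt(3)*c)


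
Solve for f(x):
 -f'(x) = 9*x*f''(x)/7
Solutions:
 f(x) = C1 + C2*x^(2/9)


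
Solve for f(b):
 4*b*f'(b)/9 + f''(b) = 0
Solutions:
 f(b) = C1 + C2*erf(sqrt(2)*b/3)


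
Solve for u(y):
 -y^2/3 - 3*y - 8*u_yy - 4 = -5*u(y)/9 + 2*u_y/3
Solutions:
 u(y) = C1*exp(y*(-1 + sqrt(41))/24) + C2*exp(-y*(1 + sqrt(41))/24) + 3*y^2/5 + 171*y/25 + 4086/125


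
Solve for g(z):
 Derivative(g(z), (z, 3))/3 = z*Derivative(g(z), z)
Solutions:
 g(z) = C1 + Integral(C2*airyai(3^(1/3)*z) + C3*airybi(3^(1/3)*z), z)


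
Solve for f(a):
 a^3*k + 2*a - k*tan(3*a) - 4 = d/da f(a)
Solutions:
 f(a) = C1 + a^4*k/4 + a^2 - 4*a + k*log(cos(3*a))/3


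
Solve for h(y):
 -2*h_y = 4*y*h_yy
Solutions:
 h(y) = C1 + C2*sqrt(y)


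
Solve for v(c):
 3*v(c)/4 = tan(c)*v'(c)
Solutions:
 v(c) = C1*sin(c)^(3/4)


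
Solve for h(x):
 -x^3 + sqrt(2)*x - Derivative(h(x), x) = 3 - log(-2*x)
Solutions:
 h(x) = C1 - x^4/4 + sqrt(2)*x^2/2 + x*log(-x) + x*(-4 + log(2))


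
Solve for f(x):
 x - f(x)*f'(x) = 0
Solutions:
 f(x) = -sqrt(C1 + x^2)
 f(x) = sqrt(C1 + x^2)


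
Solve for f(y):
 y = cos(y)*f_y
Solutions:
 f(y) = C1 + Integral(y/cos(y), y)


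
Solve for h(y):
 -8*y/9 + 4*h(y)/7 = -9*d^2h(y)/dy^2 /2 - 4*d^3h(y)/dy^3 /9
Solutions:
 h(y) = C1*exp(y*(-378 + 1701*21^(1/3)/(16*sqrt(30874) + 15565)^(1/3) + 21^(2/3)*(16*sqrt(30874) + 15565)^(1/3))/112)*sin(3*3^(1/6)*7^(1/3)*y*(-7^(1/3)*(16*sqrt(30874) + 15565)^(1/3) + 567*3^(2/3)/(16*sqrt(30874) + 15565)^(1/3))/112) + C2*exp(y*(-378 + 1701*21^(1/3)/(16*sqrt(30874) + 15565)^(1/3) + 21^(2/3)*(16*sqrt(30874) + 15565)^(1/3))/112)*cos(3*3^(1/6)*7^(1/3)*y*(-7^(1/3)*(16*sqrt(30874) + 15565)^(1/3) + 567*3^(2/3)/(16*sqrt(30874) + 15565)^(1/3))/112) + C3*exp(-y*(1701*21^(1/3)/(16*sqrt(30874) + 15565)^(1/3) + 189 + 21^(2/3)*(16*sqrt(30874) + 15565)^(1/3))/56) + 14*y/9


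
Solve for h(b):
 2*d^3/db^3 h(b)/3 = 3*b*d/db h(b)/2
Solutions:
 h(b) = C1 + Integral(C2*airyai(2^(1/3)*3^(2/3)*b/2) + C3*airybi(2^(1/3)*3^(2/3)*b/2), b)


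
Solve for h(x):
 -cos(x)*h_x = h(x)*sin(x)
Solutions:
 h(x) = C1*cos(x)


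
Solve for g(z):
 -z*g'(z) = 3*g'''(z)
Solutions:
 g(z) = C1 + Integral(C2*airyai(-3^(2/3)*z/3) + C3*airybi(-3^(2/3)*z/3), z)


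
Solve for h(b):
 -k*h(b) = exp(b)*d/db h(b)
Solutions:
 h(b) = C1*exp(k*exp(-b))


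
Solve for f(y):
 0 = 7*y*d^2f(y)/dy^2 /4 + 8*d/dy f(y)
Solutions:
 f(y) = C1 + C2/y^(25/7)


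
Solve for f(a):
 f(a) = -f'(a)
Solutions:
 f(a) = C1*exp(-a)


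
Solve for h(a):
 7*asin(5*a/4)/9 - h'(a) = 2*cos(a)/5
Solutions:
 h(a) = C1 + 7*a*asin(5*a/4)/9 + 7*sqrt(16 - 25*a^2)/45 - 2*sin(a)/5


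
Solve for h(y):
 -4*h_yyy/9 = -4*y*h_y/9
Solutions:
 h(y) = C1 + Integral(C2*airyai(y) + C3*airybi(y), y)


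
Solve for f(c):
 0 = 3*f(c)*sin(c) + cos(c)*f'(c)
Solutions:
 f(c) = C1*cos(c)^3


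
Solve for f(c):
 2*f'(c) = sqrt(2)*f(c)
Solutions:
 f(c) = C1*exp(sqrt(2)*c/2)


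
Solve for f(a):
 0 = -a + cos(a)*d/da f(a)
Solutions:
 f(a) = C1 + Integral(a/cos(a), a)


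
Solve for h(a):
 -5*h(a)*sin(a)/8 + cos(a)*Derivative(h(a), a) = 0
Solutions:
 h(a) = C1/cos(a)^(5/8)


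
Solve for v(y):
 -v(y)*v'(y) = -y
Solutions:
 v(y) = -sqrt(C1 + y^2)
 v(y) = sqrt(C1 + y^2)


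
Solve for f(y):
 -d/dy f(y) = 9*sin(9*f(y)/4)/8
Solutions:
 9*y/8 + 2*log(cos(9*f(y)/4) - 1)/9 - 2*log(cos(9*f(y)/4) + 1)/9 = C1


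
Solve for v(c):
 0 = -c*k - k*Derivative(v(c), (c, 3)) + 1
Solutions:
 v(c) = C1 + C2*c + C3*c^2 - c^4/24 + c^3/(6*k)


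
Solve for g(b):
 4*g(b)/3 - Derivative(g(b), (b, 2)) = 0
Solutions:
 g(b) = C1*exp(-2*sqrt(3)*b/3) + C2*exp(2*sqrt(3)*b/3)


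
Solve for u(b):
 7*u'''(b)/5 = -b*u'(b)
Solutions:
 u(b) = C1 + Integral(C2*airyai(-5^(1/3)*7^(2/3)*b/7) + C3*airybi(-5^(1/3)*7^(2/3)*b/7), b)


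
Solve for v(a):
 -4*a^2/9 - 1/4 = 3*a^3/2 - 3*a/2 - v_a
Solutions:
 v(a) = C1 + 3*a^4/8 + 4*a^3/27 - 3*a^2/4 + a/4


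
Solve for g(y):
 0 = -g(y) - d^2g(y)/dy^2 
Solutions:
 g(y) = C1*sin(y) + C2*cos(y)


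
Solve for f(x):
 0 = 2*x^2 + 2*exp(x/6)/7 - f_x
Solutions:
 f(x) = C1 + 2*x^3/3 + 12*exp(x/6)/7


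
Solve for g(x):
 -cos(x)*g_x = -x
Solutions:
 g(x) = C1 + Integral(x/cos(x), x)


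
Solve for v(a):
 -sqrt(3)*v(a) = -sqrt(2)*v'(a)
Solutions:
 v(a) = C1*exp(sqrt(6)*a/2)


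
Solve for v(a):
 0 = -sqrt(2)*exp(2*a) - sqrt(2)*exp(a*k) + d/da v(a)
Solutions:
 v(a) = C1 + sqrt(2)*exp(2*a)/2 + sqrt(2)*exp(a*k)/k


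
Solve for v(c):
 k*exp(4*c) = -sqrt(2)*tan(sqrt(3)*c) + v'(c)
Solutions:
 v(c) = C1 + k*exp(4*c)/4 - sqrt(6)*log(cos(sqrt(3)*c))/3


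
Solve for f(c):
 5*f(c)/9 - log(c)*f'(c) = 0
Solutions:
 f(c) = C1*exp(5*li(c)/9)


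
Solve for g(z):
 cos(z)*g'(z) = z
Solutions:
 g(z) = C1 + Integral(z/cos(z), z)


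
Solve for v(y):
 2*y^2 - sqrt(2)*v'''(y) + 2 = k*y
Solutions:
 v(y) = C1 + C2*y + C3*y^2 - sqrt(2)*k*y^4/48 + sqrt(2)*y^5/60 + sqrt(2)*y^3/6


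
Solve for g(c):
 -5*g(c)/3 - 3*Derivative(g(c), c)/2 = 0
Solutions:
 g(c) = C1*exp(-10*c/9)


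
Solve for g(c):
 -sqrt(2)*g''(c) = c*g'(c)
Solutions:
 g(c) = C1 + C2*erf(2^(1/4)*c/2)


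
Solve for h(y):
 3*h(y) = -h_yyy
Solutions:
 h(y) = C3*exp(-3^(1/3)*y) + (C1*sin(3^(5/6)*y/2) + C2*cos(3^(5/6)*y/2))*exp(3^(1/3)*y/2)


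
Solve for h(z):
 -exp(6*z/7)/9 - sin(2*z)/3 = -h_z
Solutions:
 h(z) = C1 + 7*exp(6*z/7)/54 - cos(2*z)/6


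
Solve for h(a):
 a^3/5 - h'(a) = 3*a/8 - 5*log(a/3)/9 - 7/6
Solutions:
 h(a) = C1 + a^4/20 - 3*a^2/16 + 5*a*log(a)/9 - 5*a*log(3)/9 + 11*a/18


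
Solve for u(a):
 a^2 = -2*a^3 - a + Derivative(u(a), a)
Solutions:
 u(a) = C1 + a^4/2 + a^3/3 + a^2/2


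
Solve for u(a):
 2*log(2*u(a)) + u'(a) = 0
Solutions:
 Integral(1/(log(_y) + log(2)), (_y, u(a)))/2 = C1 - a


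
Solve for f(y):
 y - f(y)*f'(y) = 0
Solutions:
 f(y) = -sqrt(C1 + y^2)
 f(y) = sqrt(C1 + y^2)


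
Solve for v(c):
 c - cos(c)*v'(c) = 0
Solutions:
 v(c) = C1 + Integral(c/cos(c), c)


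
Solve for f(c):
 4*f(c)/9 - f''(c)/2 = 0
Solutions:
 f(c) = C1*exp(-2*sqrt(2)*c/3) + C2*exp(2*sqrt(2)*c/3)


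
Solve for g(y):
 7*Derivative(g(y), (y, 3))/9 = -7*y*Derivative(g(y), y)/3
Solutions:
 g(y) = C1 + Integral(C2*airyai(-3^(1/3)*y) + C3*airybi(-3^(1/3)*y), y)


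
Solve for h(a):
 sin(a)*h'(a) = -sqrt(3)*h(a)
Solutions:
 h(a) = C1*(cos(a) + 1)^(sqrt(3)/2)/(cos(a) - 1)^(sqrt(3)/2)


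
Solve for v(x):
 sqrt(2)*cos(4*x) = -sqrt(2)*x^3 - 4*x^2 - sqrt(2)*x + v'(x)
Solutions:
 v(x) = C1 + sqrt(2)*x^4/4 + 4*x^3/3 + sqrt(2)*x^2/2 + sqrt(2)*sin(4*x)/4


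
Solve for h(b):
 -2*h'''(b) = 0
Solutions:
 h(b) = C1 + C2*b + C3*b^2


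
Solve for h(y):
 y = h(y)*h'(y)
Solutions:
 h(y) = -sqrt(C1 + y^2)
 h(y) = sqrt(C1 + y^2)


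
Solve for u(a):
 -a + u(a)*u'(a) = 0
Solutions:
 u(a) = -sqrt(C1 + a^2)
 u(a) = sqrt(C1 + a^2)


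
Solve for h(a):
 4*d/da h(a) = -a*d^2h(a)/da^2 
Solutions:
 h(a) = C1 + C2/a^3


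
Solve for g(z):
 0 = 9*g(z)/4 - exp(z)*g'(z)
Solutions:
 g(z) = C1*exp(-9*exp(-z)/4)


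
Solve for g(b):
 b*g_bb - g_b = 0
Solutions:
 g(b) = C1 + C2*b^2


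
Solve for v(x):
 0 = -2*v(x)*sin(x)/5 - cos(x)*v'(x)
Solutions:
 v(x) = C1*cos(x)^(2/5)


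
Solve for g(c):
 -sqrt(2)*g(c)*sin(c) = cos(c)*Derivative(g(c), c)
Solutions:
 g(c) = C1*cos(c)^(sqrt(2))


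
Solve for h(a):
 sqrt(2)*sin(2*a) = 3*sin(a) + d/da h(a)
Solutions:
 h(a) = C1 + sqrt(2)*sin(a)^2 + 3*cos(a)


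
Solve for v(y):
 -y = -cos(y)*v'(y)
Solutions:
 v(y) = C1 + Integral(y/cos(y), y)


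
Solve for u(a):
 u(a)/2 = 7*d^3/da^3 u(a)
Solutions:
 u(a) = C3*exp(14^(2/3)*a/14) + (C1*sin(14^(2/3)*sqrt(3)*a/28) + C2*cos(14^(2/3)*sqrt(3)*a/28))*exp(-14^(2/3)*a/28)


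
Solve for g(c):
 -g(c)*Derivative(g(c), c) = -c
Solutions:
 g(c) = -sqrt(C1 + c^2)
 g(c) = sqrt(C1 + c^2)


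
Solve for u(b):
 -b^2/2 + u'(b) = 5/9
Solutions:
 u(b) = C1 + b^3/6 + 5*b/9


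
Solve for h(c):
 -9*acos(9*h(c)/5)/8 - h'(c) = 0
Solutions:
 Integral(1/acos(9*_y/5), (_y, h(c))) = C1 - 9*c/8


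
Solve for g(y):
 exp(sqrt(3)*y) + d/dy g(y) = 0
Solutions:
 g(y) = C1 - sqrt(3)*exp(sqrt(3)*y)/3
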